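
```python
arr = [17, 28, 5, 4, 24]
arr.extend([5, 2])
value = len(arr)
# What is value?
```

Trace (tracking value):
arr = [17, 28, 5, 4, 24]  # -> arr = [17, 28, 5, 4, 24]
arr.extend([5, 2])  # -> arr = [17, 28, 5, 4, 24, 5, 2]
value = len(arr)  # -> value = 7

Answer: 7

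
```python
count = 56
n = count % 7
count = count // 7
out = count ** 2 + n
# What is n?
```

Trace (tracking n):
count = 56  # -> count = 56
n = count % 7  # -> n = 0
count = count // 7  # -> count = 8
out = count ** 2 + n  # -> out = 64

Answer: 0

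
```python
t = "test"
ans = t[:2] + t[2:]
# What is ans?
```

Trace (tracking ans):
t = 'test'  # -> t = 'test'
ans = t[:2] + t[2:]  # -> ans = 'test'

Answer: 'test'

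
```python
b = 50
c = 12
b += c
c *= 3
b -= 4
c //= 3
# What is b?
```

Trace (tracking b):
b = 50  # -> b = 50
c = 12  # -> c = 12
b += c  # -> b = 62
c *= 3  # -> c = 36
b -= 4  # -> b = 58
c //= 3  # -> c = 12

Answer: 58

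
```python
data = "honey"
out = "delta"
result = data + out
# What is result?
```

Answer: 'honeydelta'

Derivation:
Trace (tracking result):
data = 'honey'  # -> data = 'honey'
out = 'delta'  # -> out = 'delta'
result = data + out  # -> result = 'honeydelta'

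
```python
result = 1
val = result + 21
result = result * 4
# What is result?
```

Trace (tracking result):
result = 1  # -> result = 1
val = result + 21  # -> val = 22
result = result * 4  # -> result = 4

Answer: 4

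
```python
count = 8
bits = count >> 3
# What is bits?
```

Answer: 1

Derivation:
Trace (tracking bits):
count = 8  # -> count = 8
bits = count >> 3  # -> bits = 1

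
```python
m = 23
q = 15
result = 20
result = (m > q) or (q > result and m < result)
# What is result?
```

Trace (tracking result):
m = 23  # -> m = 23
q = 15  # -> q = 15
result = 20  # -> result = 20
result = m > q or (q > result and m < result)  # -> result = True

Answer: True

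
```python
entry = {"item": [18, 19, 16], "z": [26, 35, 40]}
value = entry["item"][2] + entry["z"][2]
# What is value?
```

Answer: 56

Derivation:
Trace (tracking value):
entry = {'item': [18, 19, 16], 'z': [26, 35, 40]}  # -> entry = {'item': [18, 19, 16], 'z': [26, 35, 40]}
value = entry['item'][2] + entry['z'][2]  # -> value = 56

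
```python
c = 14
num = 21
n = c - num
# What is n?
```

Trace (tracking n):
c = 14  # -> c = 14
num = 21  # -> num = 21
n = c - num  # -> n = -7

Answer: -7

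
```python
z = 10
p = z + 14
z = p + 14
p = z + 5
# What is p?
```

Trace (tracking p):
z = 10  # -> z = 10
p = z + 14  # -> p = 24
z = p + 14  # -> z = 38
p = z + 5  # -> p = 43

Answer: 43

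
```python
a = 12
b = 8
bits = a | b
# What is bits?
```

Trace (tracking bits):
a = 12  # -> a = 12
b = 8  # -> b = 8
bits = a | b  # -> bits = 12

Answer: 12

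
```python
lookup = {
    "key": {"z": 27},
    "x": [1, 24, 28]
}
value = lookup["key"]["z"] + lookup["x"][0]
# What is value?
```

Answer: 28

Derivation:
Trace (tracking value):
lookup = {'key': {'z': 27}, 'x': [1, 24, 28]}  # -> lookup = {'key': {'z': 27}, 'x': [1, 24, 28]}
value = lookup['key']['z'] + lookup['x'][0]  # -> value = 28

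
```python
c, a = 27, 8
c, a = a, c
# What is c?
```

Trace (tracking c):
c, a = (27, 8)  # -> c = 27, a = 8
c, a = (a, c)  # -> c = 8, a = 27

Answer: 8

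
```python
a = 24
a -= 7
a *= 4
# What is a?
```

Trace (tracking a):
a = 24  # -> a = 24
a -= 7  # -> a = 17
a *= 4  # -> a = 68

Answer: 68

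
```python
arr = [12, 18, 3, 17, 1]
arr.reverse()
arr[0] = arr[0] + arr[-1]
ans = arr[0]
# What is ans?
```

Trace (tracking ans):
arr = [12, 18, 3, 17, 1]  # -> arr = [12, 18, 3, 17, 1]
arr.reverse()  # -> arr = [1, 17, 3, 18, 12]
arr[0] = arr[0] + arr[-1]  # -> arr = [13, 17, 3, 18, 12]
ans = arr[0]  # -> ans = 13

Answer: 13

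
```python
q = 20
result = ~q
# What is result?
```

Trace (tracking result):
q = 20  # -> q = 20
result = ~q  # -> result = -21

Answer: -21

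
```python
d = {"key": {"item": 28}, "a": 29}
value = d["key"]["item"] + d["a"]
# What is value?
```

Answer: 57

Derivation:
Trace (tracking value):
d = {'key': {'item': 28}, 'a': 29}  # -> d = {'key': {'item': 28}, 'a': 29}
value = d['key']['item'] + d['a']  # -> value = 57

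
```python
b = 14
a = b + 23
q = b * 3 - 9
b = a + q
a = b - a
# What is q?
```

Answer: 33

Derivation:
Trace (tracking q):
b = 14  # -> b = 14
a = b + 23  # -> a = 37
q = b * 3 - 9  # -> q = 33
b = a + q  # -> b = 70
a = b - a  # -> a = 33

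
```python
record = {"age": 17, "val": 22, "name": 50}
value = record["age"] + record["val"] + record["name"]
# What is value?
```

Trace (tracking value):
record = {'age': 17, 'val': 22, 'name': 50}  # -> record = {'age': 17, 'val': 22, 'name': 50}
value = record['age'] + record['val'] + record['name']  # -> value = 89

Answer: 89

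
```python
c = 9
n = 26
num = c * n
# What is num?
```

Answer: 234

Derivation:
Trace (tracking num):
c = 9  # -> c = 9
n = 26  # -> n = 26
num = c * n  # -> num = 234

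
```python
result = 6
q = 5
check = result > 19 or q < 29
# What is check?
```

Answer: True

Derivation:
Trace (tracking check):
result = 6  # -> result = 6
q = 5  # -> q = 5
check = result > 19 or q < 29  # -> check = True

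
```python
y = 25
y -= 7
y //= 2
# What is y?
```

Answer: 9

Derivation:
Trace (tracking y):
y = 25  # -> y = 25
y -= 7  # -> y = 18
y //= 2  # -> y = 9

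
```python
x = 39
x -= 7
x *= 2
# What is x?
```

Answer: 64

Derivation:
Trace (tracking x):
x = 39  # -> x = 39
x -= 7  # -> x = 32
x *= 2  # -> x = 64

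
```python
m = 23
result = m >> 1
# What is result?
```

Trace (tracking result):
m = 23  # -> m = 23
result = m >> 1  # -> result = 11

Answer: 11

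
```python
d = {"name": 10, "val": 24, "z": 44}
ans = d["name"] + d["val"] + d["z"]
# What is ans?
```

Trace (tracking ans):
d = {'name': 10, 'val': 24, 'z': 44}  # -> d = {'name': 10, 'val': 24, 'z': 44}
ans = d['name'] + d['val'] + d['z']  # -> ans = 78

Answer: 78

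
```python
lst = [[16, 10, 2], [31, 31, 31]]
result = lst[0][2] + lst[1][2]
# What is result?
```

Answer: 33

Derivation:
Trace (tracking result):
lst = [[16, 10, 2], [31, 31, 31]]  # -> lst = [[16, 10, 2], [31, 31, 31]]
result = lst[0][2] + lst[1][2]  # -> result = 33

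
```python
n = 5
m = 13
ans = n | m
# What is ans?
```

Answer: 13

Derivation:
Trace (tracking ans):
n = 5  # -> n = 5
m = 13  # -> m = 13
ans = n | m  # -> ans = 13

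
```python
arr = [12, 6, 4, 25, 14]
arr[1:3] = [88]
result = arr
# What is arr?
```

Answer: [12, 88, 25, 14]

Derivation:
Trace (tracking arr):
arr = [12, 6, 4, 25, 14]  # -> arr = [12, 6, 4, 25, 14]
arr[1:3] = [88]  # -> arr = [12, 88, 25, 14]
result = arr  # -> result = [12, 88, 25, 14]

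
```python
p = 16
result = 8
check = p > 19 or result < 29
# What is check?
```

Trace (tracking check):
p = 16  # -> p = 16
result = 8  # -> result = 8
check = p > 19 or result < 29  # -> check = True

Answer: True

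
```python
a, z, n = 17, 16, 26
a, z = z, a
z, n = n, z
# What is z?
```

Answer: 26

Derivation:
Trace (tracking z):
a, z, n = (17, 16, 26)  # -> a = 17, z = 16, n = 26
a, z = (z, a)  # -> a = 16, z = 17
z, n = (n, z)  # -> z = 26, n = 17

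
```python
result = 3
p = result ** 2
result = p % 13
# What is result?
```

Trace (tracking result):
result = 3  # -> result = 3
p = result ** 2  # -> p = 9
result = p % 13  # -> result = 9

Answer: 9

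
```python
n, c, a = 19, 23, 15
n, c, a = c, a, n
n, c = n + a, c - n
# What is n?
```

Answer: 42

Derivation:
Trace (tracking n):
n, c, a = (19, 23, 15)  # -> n = 19, c = 23, a = 15
n, c, a = (c, a, n)  # -> n = 23, c = 15, a = 19
n, c = (n + a, c - n)  # -> n = 42, c = -8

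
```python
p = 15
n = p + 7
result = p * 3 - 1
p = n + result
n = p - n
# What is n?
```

Answer: 44

Derivation:
Trace (tracking n):
p = 15  # -> p = 15
n = p + 7  # -> n = 22
result = p * 3 - 1  # -> result = 44
p = n + result  # -> p = 66
n = p - n  # -> n = 44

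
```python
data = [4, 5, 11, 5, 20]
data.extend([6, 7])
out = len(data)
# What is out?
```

Trace (tracking out):
data = [4, 5, 11, 5, 20]  # -> data = [4, 5, 11, 5, 20]
data.extend([6, 7])  # -> data = [4, 5, 11, 5, 20, 6, 7]
out = len(data)  # -> out = 7

Answer: 7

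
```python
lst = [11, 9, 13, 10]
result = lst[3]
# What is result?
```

Trace (tracking result):
lst = [11, 9, 13, 10]  # -> lst = [11, 9, 13, 10]
result = lst[3]  # -> result = 10

Answer: 10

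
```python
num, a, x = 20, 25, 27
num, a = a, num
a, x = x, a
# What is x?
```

Trace (tracking x):
num, a, x = (20, 25, 27)  # -> num = 20, a = 25, x = 27
num, a = (a, num)  # -> num = 25, a = 20
a, x = (x, a)  # -> a = 27, x = 20

Answer: 20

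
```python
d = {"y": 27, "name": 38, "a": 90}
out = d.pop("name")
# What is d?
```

Answer: {'y': 27, 'a': 90}

Derivation:
Trace (tracking d):
d = {'y': 27, 'name': 38, 'a': 90}  # -> d = {'y': 27, 'name': 38, 'a': 90}
out = d.pop('name')  # -> out = 38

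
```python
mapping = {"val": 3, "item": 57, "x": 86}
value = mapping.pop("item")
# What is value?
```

Answer: 57

Derivation:
Trace (tracking value):
mapping = {'val': 3, 'item': 57, 'x': 86}  # -> mapping = {'val': 3, 'item': 57, 'x': 86}
value = mapping.pop('item')  # -> value = 57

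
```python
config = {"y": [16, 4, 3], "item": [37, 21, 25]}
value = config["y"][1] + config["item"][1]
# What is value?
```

Answer: 25

Derivation:
Trace (tracking value):
config = {'y': [16, 4, 3], 'item': [37, 21, 25]}  # -> config = {'y': [16, 4, 3], 'item': [37, 21, 25]}
value = config['y'][1] + config['item'][1]  # -> value = 25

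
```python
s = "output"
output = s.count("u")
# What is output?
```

Answer: 2

Derivation:
Trace (tracking output):
s = 'output'  # -> s = 'output'
output = s.count('u')  # -> output = 2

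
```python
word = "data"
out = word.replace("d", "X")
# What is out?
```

Answer: 'Xata'

Derivation:
Trace (tracking out):
word = 'data'  # -> word = 'data'
out = word.replace('d', 'X')  # -> out = 'Xata'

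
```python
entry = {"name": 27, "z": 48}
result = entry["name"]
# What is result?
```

Trace (tracking result):
entry = {'name': 27, 'z': 48}  # -> entry = {'name': 27, 'z': 48}
result = entry['name']  # -> result = 27

Answer: 27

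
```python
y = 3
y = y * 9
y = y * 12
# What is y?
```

Answer: 324

Derivation:
Trace (tracking y):
y = 3  # -> y = 3
y = y * 9  # -> y = 27
y = y * 12  # -> y = 324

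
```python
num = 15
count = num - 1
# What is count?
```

Trace (tracking count):
num = 15  # -> num = 15
count = num - 1  # -> count = 14

Answer: 14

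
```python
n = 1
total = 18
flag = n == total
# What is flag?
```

Trace (tracking flag):
n = 1  # -> n = 1
total = 18  # -> total = 18
flag = n == total  # -> flag = False

Answer: False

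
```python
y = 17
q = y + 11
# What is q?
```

Trace (tracking q):
y = 17  # -> y = 17
q = y + 11  # -> q = 28

Answer: 28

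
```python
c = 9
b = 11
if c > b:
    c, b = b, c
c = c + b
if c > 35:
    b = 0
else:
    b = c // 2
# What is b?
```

Trace (tracking b):
c = 9  # -> c = 9
b = 11  # -> b = 11
if c > b:  # condition is False
c = c + b  # -> c = 20
if c > 35:  # condition is False
else:
    b = c // 2  # -> b = 10

Answer: 10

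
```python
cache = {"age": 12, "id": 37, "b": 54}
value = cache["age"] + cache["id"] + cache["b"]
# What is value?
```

Trace (tracking value):
cache = {'age': 12, 'id': 37, 'b': 54}  # -> cache = {'age': 12, 'id': 37, 'b': 54}
value = cache['age'] + cache['id'] + cache['b']  # -> value = 103

Answer: 103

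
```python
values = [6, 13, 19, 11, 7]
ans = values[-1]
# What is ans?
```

Answer: 7

Derivation:
Trace (tracking ans):
values = [6, 13, 19, 11, 7]  # -> values = [6, 13, 19, 11, 7]
ans = values[-1]  # -> ans = 7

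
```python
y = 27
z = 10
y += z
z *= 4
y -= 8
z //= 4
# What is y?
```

Trace (tracking y):
y = 27  # -> y = 27
z = 10  # -> z = 10
y += z  # -> y = 37
z *= 4  # -> z = 40
y -= 8  # -> y = 29
z //= 4  # -> z = 10

Answer: 29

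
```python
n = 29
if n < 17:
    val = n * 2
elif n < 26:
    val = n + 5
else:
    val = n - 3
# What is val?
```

Answer: 26

Derivation:
Trace (tracking val):
n = 29  # -> n = 29
if n < 17:  # condition is False
elif n < 26:  # condition is False
else:
    val = n - 3  # -> val = 26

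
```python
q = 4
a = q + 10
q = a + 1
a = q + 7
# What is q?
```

Trace (tracking q):
q = 4  # -> q = 4
a = q + 10  # -> a = 14
q = a + 1  # -> q = 15
a = q + 7  # -> a = 22

Answer: 15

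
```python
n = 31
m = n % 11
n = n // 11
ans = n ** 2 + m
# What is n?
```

Trace (tracking n):
n = 31  # -> n = 31
m = n % 11  # -> m = 9
n = n // 11  # -> n = 2
ans = n ** 2 + m  # -> ans = 13

Answer: 2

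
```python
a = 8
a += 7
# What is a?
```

Answer: 15

Derivation:
Trace (tracking a):
a = 8  # -> a = 8
a += 7  # -> a = 15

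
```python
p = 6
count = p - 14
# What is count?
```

Trace (tracking count):
p = 6  # -> p = 6
count = p - 14  # -> count = -8

Answer: -8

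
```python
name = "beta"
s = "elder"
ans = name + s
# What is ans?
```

Trace (tracking ans):
name = 'beta'  # -> name = 'beta'
s = 'elder'  # -> s = 'elder'
ans = name + s  # -> ans = 'betaelder'

Answer: 'betaelder'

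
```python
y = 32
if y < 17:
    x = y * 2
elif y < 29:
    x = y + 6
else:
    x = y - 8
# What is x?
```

Trace (tracking x):
y = 32  # -> y = 32
if y < 17:  # condition is False
elif y < 29:  # condition is False
else:
    x = y - 8  # -> x = 24

Answer: 24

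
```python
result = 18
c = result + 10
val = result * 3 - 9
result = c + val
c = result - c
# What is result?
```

Answer: 73

Derivation:
Trace (tracking result):
result = 18  # -> result = 18
c = result + 10  # -> c = 28
val = result * 3 - 9  # -> val = 45
result = c + val  # -> result = 73
c = result - c  # -> c = 45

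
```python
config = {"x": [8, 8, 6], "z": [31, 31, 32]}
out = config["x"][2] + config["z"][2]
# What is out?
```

Trace (tracking out):
config = {'x': [8, 8, 6], 'z': [31, 31, 32]}  # -> config = {'x': [8, 8, 6], 'z': [31, 31, 32]}
out = config['x'][2] + config['z'][2]  # -> out = 38

Answer: 38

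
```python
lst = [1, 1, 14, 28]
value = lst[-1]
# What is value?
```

Answer: 28

Derivation:
Trace (tracking value):
lst = [1, 1, 14, 28]  # -> lst = [1, 1, 14, 28]
value = lst[-1]  # -> value = 28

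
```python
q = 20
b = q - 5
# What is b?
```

Trace (tracking b):
q = 20  # -> q = 20
b = q - 5  # -> b = 15

Answer: 15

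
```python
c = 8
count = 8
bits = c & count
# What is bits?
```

Answer: 8

Derivation:
Trace (tracking bits):
c = 8  # -> c = 8
count = 8  # -> count = 8
bits = c & count  # -> bits = 8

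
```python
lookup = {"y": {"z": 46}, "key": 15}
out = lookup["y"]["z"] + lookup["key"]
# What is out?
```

Trace (tracking out):
lookup = {'y': {'z': 46}, 'key': 15}  # -> lookup = {'y': {'z': 46}, 'key': 15}
out = lookup['y']['z'] + lookup['key']  # -> out = 61

Answer: 61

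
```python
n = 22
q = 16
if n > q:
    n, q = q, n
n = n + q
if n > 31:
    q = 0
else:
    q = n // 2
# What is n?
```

Answer: 38

Derivation:
Trace (tracking n):
n = 22  # -> n = 22
q = 16  # -> q = 16
if n > q:  # condition is True
    n, q = (q, n)  # -> n = 16, q = 22
n = n + q  # -> n = 38
if n > 31:  # condition is True
    q = 0  # -> q = 0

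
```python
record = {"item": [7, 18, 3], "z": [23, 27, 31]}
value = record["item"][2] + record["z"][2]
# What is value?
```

Answer: 34

Derivation:
Trace (tracking value):
record = {'item': [7, 18, 3], 'z': [23, 27, 31]}  # -> record = {'item': [7, 18, 3], 'z': [23, 27, 31]}
value = record['item'][2] + record['z'][2]  # -> value = 34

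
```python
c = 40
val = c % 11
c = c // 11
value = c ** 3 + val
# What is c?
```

Answer: 3

Derivation:
Trace (tracking c):
c = 40  # -> c = 40
val = c % 11  # -> val = 7
c = c // 11  # -> c = 3
value = c ** 3 + val  # -> value = 34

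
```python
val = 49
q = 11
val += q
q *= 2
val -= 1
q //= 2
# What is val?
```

Trace (tracking val):
val = 49  # -> val = 49
q = 11  # -> q = 11
val += q  # -> val = 60
q *= 2  # -> q = 22
val -= 1  # -> val = 59
q //= 2  # -> q = 11

Answer: 59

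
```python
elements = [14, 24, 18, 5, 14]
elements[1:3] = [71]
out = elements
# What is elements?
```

Answer: [14, 71, 5, 14]

Derivation:
Trace (tracking elements):
elements = [14, 24, 18, 5, 14]  # -> elements = [14, 24, 18, 5, 14]
elements[1:3] = [71]  # -> elements = [14, 71, 5, 14]
out = elements  # -> out = [14, 71, 5, 14]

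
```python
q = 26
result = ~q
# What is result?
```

Answer: -27

Derivation:
Trace (tracking result):
q = 26  # -> q = 26
result = ~q  # -> result = -27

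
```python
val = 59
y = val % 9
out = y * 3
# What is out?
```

Trace (tracking out):
val = 59  # -> val = 59
y = val % 9  # -> y = 5
out = y * 3  # -> out = 15

Answer: 15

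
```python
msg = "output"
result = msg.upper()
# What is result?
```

Answer: 'OUTPUT'

Derivation:
Trace (tracking result):
msg = 'output'  # -> msg = 'output'
result = msg.upper()  # -> result = 'OUTPUT'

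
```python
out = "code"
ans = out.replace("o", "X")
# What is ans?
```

Trace (tracking ans):
out = 'code'  # -> out = 'code'
ans = out.replace('o', 'X')  # -> ans = 'cXde'

Answer: 'cXde'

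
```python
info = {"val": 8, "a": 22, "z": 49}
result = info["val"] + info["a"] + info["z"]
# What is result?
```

Trace (tracking result):
info = {'val': 8, 'a': 22, 'z': 49}  # -> info = {'val': 8, 'a': 22, 'z': 49}
result = info['val'] + info['a'] + info['z']  # -> result = 79

Answer: 79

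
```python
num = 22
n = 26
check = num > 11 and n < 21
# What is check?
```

Trace (tracking check):
num = 22  # -> num = 22
n = 26  # -> n = 26
check = num > 11 and n < 21  # -> check = False

Answer: False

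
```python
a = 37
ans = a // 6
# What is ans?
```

Trace (tracking ans):
a = 37  # -> a = 37
ans = a // 6  # -> ans = 6

Answer: 6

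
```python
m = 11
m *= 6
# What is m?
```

Answer: 66

Derivation:
Trace (tracking m):
m = 11  # -> m = 11
m *= 6  # -> m = 66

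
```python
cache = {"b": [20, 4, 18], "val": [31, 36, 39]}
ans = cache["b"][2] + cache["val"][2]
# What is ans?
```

Answer: 57

Derivation:
Trace (tracking ans):
cache = {'b': [20, 4, 18], 'val': [31, 36, 39]}  # -> cache = {'b': [20, 4, 18], 'val': [31, 36, 39]}
ans = cache['b'][2] + cache['val'][2]  # -> ans = 57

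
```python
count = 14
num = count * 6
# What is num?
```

Trace (tracking num):
count = 14  # -> count = 14
num = count * 6  # -> num = 84

Answer: 84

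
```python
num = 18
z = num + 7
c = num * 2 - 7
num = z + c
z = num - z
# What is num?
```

Trace (tracking num):
num = 18  # -> num = 18
z = num + 7  # -> z = 25
c = num * 2 - 7  # -> c = 29
num = z + c  # -> num = 54
z = num - z  # -> z = 29

Answer: 54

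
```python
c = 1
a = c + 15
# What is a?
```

Answer: 16

Derivation:
Trace (tracking a):
c = 1  # -> c = 1
a = c + 15  # -> a = 16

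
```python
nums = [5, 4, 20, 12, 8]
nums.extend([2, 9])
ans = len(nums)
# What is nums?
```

Trace (tracking nums):
nums = [5, 4, 20, 12, 8]  # -> nums = [5, 4, 20, 12, 8]
nums.extend([2, 9])  # -> nums = [5, 4, 20, 12, 8, 2, 9]
ans = len(nums)  # -> ans = 7

Answer: [5, 4, 20, 12, 8, 2, 9]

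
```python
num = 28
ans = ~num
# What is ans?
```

Answer: -29

Derivation:
Trace (tracking ans):
num = 28  # -> num = 28
ans = ~num  # -> ans = -29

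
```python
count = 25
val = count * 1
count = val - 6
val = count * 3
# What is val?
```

Answer: 57

Derivation:
Trace (tracking val):
count = 25  # -> count = 25
val = count * 1  # -> val = 25
count = val - 6  # -> count = 19
val = count * 3  # -> val = 57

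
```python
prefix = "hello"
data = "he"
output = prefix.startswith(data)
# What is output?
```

Answer: True

Derivation:
Trace (tracking output):
prefix = 'hello'  # -> prefix = 'hello'
data = 'he'  # -> data = 'he'
output = prefix.startswith(data)  # -> output = True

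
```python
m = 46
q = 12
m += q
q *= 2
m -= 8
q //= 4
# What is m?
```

Trace (tracking m):
m = 46  # -> m = 46
q = 12  # -> q = 12
m += q  # -> m = 58
q *= 2  # -> q = 24
m -= 8  # -> m = 50
q //= 4  # -> q = 6

Answer: 50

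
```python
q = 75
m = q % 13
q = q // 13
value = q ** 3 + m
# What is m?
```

Answer: 10

Derivation:
Trace (tracking m):
q = 75  # -> q = 75
m = q % 13  # -> m = 10
q = q // 13  # -> q = 5
value = q ** 3 + m  # -> value = 135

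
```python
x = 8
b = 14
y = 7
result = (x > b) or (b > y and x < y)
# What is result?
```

Answer: False

Derivation:
Trace (tracking result):
x = 8  # -> x = 8
b = 14  # -> b = 14
y = 7  # -> y = 7
result = x > b or (b > y and x < y)  # -> result = False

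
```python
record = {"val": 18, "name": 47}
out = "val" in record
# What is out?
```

Trace (tracking out):
record = {'val': 18, 'name': 47}  # -> record = {'val': 18, 'name': 47}
out = 'val' in record  # -> out = True

Answer: True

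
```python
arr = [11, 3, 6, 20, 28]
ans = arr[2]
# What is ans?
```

Trace (tracking ans):
arr = [11, 3, 6, 20, 28]  # -> arr = [11, 3, 6, 20, 28]
ans = arr[2]  # -> ans = 6

Answer: 6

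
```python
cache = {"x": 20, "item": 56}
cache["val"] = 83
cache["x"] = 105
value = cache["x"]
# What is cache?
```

Answer: {'x': 105, 'item': 56, 'val': 83}

Derivation:
Trace (tracking cache):
cache = {'x': 20, 'item': 56}  # -> cache = {'x': 20, 'item': 56}
cache['val'] = 83  # -> cache = {'x': 20, 'item': 56, 'val': 83}
cache['x'] = 105  # -> cache = {'x': 105, 'item': 56, 'val': 83}
value = cache['x']  # -> value = 105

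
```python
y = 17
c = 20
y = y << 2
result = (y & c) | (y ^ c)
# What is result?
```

Trace (tracking result):
y = 17  # -> y = 17
c = 20  # -> c = 20
y = y << 2  # -> y = 68
result = y & c | y ^ c  # -> result = 84

Answer: 84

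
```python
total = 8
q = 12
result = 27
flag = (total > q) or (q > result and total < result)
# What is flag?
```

Trace (tracking flag):
total = 8  # -> total = 8
q = 12  # -> q = 12
result = 27  # -> result = 27
flag = total > q or (q > result and total < result)  # -> flag = False

Answer: False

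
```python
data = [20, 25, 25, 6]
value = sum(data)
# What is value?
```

Trace (tracking value):
data = [20, 25, 25, 6]  # -> data = [20, 25, 25, 6]
value = sum(data)  # -> value = 76

Answer: 76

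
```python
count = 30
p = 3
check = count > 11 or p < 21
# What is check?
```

Answer: True

Derivation:
Trace (tracking check):
count = 30  # -> count = 30
p = 3  # -> p = 3
check = count > 11 or p < 21  # -> check = True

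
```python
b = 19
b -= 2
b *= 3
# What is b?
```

Trace (tracking b):
b = 19  # -> b = 19
b -= 2  # -> b = 17
b *= 3  # -> b = 51

Answer: 51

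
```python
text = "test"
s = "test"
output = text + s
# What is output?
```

Answer: 'testtest'

Derivation:
Trace (tracking output):
text = 'test'  # -> text = 'test'
s = 'test'  # -> s = 'test'
output = text + s  # -> output = 'testtest'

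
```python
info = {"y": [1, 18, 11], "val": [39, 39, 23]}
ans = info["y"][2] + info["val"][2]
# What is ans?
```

Answer: 34

Derivation:
Trace (tracking ans):
info = {'y': [1, 18, 11], 'val': [39, 39, 23]}  # -> info = {'y': [1, 18, 11], 'val': [39, 39, 23]}
ans = info['y'][2] + info['val'][2]  # -> ans = 34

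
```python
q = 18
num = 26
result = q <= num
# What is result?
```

Trace (tracking result):
q = 18  # -> q = 18
num = 26  # -> num = 26
result = q <= num  # -> result = True

Answer: True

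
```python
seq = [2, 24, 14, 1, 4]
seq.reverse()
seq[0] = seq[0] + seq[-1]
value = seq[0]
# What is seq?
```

Trace (tracking seq):
seq = [2, 24, 14, 1, 4]  # -> seq = [2, 24, 14, 1, 4]
seq.reverse()  # -> seq = [4, 1, 14, 24, 2]
seq[0] = seq[0] + seq[-1]  # -> seq = [6, 1, 14, 24, 2]
value = seq[0]  # -> value = 6

Answer: [6, 1, 14, 24, 2]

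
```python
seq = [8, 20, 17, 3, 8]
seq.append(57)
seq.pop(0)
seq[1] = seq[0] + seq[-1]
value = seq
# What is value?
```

Answer: [20, 77, 3, 8, 57]

Derivation:
Trace (tracking value):
seq = [8, 20, 17, 3, 8]  # -> seq = [8, 20, 17, 3, 8]
seq.append(57)  # -> seq = [8, 20, 17, 3, 8, 57]
seq.pop(0)  # -> seq = [20, 17, 3, 8, 57]
seq[1] = seq[0] + seq[-1]  # -> seq = [20, 77, 3, 8, 57]
value = seq  # -> value = [20, 77, 3, 8, 57]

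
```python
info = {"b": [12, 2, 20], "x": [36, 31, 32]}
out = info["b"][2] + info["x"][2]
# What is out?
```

Trace (tracking out):
info = {'b': [12, 2, 20], 'x': [36, 31, 32]}  # -> info = {'b': [12, 2, 20], 'x': [36, 31, 32]}
out = info['b'][2] + info['x'][2]  # -> out = 52

Answer: 52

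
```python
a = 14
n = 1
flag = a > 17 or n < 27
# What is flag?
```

Answer: True

Derivation:
Trace (tracking flag):
a = 14  # -> a = 14
n = 1  # -> n = 1
flag = a > 17 or n < 27  # -> flag = True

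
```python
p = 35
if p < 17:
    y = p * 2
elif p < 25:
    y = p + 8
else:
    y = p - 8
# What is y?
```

Trace (tracking y):
p = 35  # -> p = 35
if p < 17:  # condition is False
elif p < 25:  # condition is False
else:
    y = p - 8  # -> y = 27

Answer: 27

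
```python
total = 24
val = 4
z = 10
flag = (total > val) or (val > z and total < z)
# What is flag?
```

Trace (tracking flag):
total = 24  # -> total = 24
val = 4  # -> val = 4
z = 10  # -> z = 10
flag = total > val or (val > z and total < z)  # -> flag = True

Answer: True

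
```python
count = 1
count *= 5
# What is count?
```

Trace (tracking count):
count = 1  # -> count = 1
count *= 5  # -> count = 5

Answer: 5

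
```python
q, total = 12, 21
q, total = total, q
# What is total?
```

Trace (tracking total):
q, total = (12, 21)  # -> q = 12, total = 21
q, total = (total, q)  # -> q = 21, total = 12

Answer: 12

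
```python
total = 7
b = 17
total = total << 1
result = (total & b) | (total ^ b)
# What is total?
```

Trace (tracking total):
total = 7  # -> total = 7
b = 17  # -> b = 17
total = total << 1  # -> total = 14
result = total & b | total ^ b  # -> result = 31

Answer: 14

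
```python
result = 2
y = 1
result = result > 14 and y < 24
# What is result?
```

Trace (tracking result):
result = 2  # -> result = 2
y = 1  # -> y = 1
result = result > 14 and y < 24  # -> result = False

Answer: False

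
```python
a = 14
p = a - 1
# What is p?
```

Answer: 13

Derivation:
Trace (tracking p):
a = 14  # -> a = 14
p = a - 1  # -> p = 13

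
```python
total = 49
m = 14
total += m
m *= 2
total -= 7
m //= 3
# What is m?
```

Answer: 9

Derivation:
Trace (tracking m):
total = 49  # -> total = 49
m = 14  # -> m = 14
total += m  # -> total = 63
m *= 2  # -> m = 28
total -= 7  # -> total = 56
m //= 3  # -> m = 9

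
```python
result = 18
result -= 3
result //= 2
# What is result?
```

Answer: 7

Derivation:
Trace (tracking result):
result = 18  # -> result = 18
result -= 3  # -> result = 15
result //= 2  # -> result = 7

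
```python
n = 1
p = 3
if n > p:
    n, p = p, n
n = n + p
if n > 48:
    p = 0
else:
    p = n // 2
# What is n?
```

Answer: 4

Derivation:
Trace (tracking n):
n = 1  # -> n = 1
p = 3  # -> p = 3
if n > p:  # condition is False
n = n + p  # -> n = 4
if n > 48:  # condition is False
else:
    p = n // 2  # -> p = 2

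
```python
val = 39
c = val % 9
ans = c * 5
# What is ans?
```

Trace (tracking ans):
val = 39  # -> val = 39
c = val % 9  # -> c = 3
ans = c * 5  # -> ans = 15

Answer: 15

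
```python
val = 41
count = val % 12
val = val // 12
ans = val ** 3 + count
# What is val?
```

Answer: 3

Derivation:
Trace (tracking val):
val = 41  # -> val = 41
count = val % 12  # -> count = 5
val = val // 12  # -> val = 3
ans = val ** 3 + count  # -> ans = 32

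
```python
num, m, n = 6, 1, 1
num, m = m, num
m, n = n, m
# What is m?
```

Answer: 1

Derivation:
Trace (tracking m):
num, m, n = (6, 1, 1)  # -> num = 6, m = 1, n = 1
num, m = (m, num)  # -> num = 1, m = 6
m, n = (n, m)  # -> m = 1, n = 6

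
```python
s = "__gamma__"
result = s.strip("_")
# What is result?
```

Trace (tracking result):
s = '__gamma__'  # -> s = '__gamma__'
result = s.strip('_')  # -> result = 'gamma'

Answer: 'gamma'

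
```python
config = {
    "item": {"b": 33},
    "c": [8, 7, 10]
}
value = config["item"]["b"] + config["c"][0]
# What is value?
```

Answer: 41

Derivation:
Trace (tracking value):
config = {'item': {'b': 33}, 'c': [8, 7, 10]}  # -> config = {'item': {'b': 33}, 'c': [8, 7, 10]}
value = config['item']['b'] + config['c'][0]  # -> value = 41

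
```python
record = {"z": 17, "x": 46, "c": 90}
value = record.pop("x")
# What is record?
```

Trace (tracking record):
record = {'z': 17, 'x': 46, 'c': 90}  # -> record = {'z': 17, 'x': 46, 'c': 90}
value = record.pop('x')  # -> value = 46

Answer: {'z': 17, 'c': 90}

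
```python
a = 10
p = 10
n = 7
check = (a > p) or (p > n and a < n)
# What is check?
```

Trace (tracking check):
a = 10  # -> a = 10
p = 10  # -> p = 10
n = 7  # -> n = 7
check = a > p or (p > n and a < n)  # -> check = False

Answer: False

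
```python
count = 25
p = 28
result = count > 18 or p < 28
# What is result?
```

Trace (tracking result):
count = 25  # -> count = 25
p = 28  # -> p = 28
result = count > 18 or p < 28  # -> result = True

Answer: True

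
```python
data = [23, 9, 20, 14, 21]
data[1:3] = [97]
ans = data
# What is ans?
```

Trace (tracking ans):
data = [23, 9, 20, 14, 21]  # -> data = [23, 9, 20, 14, 21]
data[1:3] = [97]  # -> data = [23, 97, 14, 21]
ans = data  # -> ans = [23, 97, 14, 21]

Answer: [23, 97, 14, 21]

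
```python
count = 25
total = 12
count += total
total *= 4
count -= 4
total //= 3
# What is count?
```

Trace (tracking count):
count = 25  # -> count = 25
total = 12  # -> total = 12
count += total  # -> count = 37
total *= 4  # -> total = 48
count -= 4  # -> count = 33
total //= 3  # -> total = 16

Answer: 33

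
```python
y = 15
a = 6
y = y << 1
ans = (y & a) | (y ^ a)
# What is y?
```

Trace (tracking y):
y = 15  # -> y = 15
a = 6  # -> a = 6
y = y << 1  # -> y = 30
ans = y & a | y ^ a  # -> ans = 30

Answer: 30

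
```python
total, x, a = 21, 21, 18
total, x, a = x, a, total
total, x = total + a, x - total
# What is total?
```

Answer: 42

Derivation:
Trace (tracking total):
total, x, a = (21, 21, 18)  # -> total = 21, x = 21, a = 18
total, x, a = (x, a, total)  # -> total = 21, x = 18, a = 21
total, x = (total + a, x - total)  # -> total = 42, x = -3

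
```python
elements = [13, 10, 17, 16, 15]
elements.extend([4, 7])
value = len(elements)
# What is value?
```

Trace (tracking value):
elements = [13, 10, 17, 16, 15]  # -> elements = [13, 10, 17, 16, 15]
elements.extend([4, 7])  # -> elements = [13, 10, 17, 16, 15, 4, 7]
value = len(elements)  # -> value = 7

Answer: 7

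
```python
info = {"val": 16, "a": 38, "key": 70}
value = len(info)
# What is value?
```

Answer: 3

Derivation:
Trace (tracking value):
info = {'val': 16, 'a': 38, 'key': 70}  # -> info = {'val': 16, 'a': 38, 'key': 70}
value = len(info)  # -> value = 3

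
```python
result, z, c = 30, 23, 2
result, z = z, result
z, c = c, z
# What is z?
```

Trace (tracking z):
result, z, c = (30, 23, 2)  # -> result = 30, z = 23, c = 2
result, z = (z, result)  # -> result = 23, z = 30
z, c = (c, z)  # -> z = 2, c = 30

Answer: 2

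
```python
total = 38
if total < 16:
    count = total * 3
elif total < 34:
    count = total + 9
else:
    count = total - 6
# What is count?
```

Trace (tracking count):
total = 38  # -> total = 38
if total < 16:  # condition is False
elif total < 34:  # condition is False
else:
    count = total - 6  # -> count = 32

Answer: 32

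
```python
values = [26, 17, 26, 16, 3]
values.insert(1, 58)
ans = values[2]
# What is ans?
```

Trace (tracking ans):
values = [26, 17, 26, 16, 3]  # -> values = [26, 17, 26, 16, 3]
values.insert(1, 58)  # -> values = [26, 58, 17, 26, 16, 3]
ans = values[2]  # -> ans = 17

Answer: 17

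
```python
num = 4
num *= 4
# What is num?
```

Answer: 16

Derivation:
Trace (tracking num):
num = 4  # -> num = 4
num *= 4  # -> num = 16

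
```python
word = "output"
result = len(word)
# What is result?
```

Trace (tracking result):
word = 'output'  # -> word = 'output'
result = len(word)  # -> result = 6

Answer: 6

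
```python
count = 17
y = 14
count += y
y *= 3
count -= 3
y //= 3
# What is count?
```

Answer: 28

Derivation:
Trace (tracking count):
count = 17  # -> count = 17
y = 14  # -> y = 14
count += y  # -> count = 31
y *= 3  # -> y = 42
count -= 3  # -> count = 28
y //= 3  # -> y = 14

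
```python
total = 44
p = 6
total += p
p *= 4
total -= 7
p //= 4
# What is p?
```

Trace (tracking p):
total = 44  # -> total = 44
p = 6  # -> p = 6
total += p  # -> total = 50
p *= 4  # -> p = 24
total -= 7  # -> total = 43
p //= 4  # -> p = 6

Answer: 6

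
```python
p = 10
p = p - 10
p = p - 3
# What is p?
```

Answer: -3

Derivation:
Trace (tracking p):
p = 10  # -> p = 10
p = p - 10  # -> p = 0
p = p - 3  # -> p = -3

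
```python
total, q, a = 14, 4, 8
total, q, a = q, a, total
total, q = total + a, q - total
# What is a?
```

Answer: 14

Derivation:
Trace (tracking a):
total, q, a = (14, 4, 8)  # -> total = 14, q = 4, a = 8
total, q, a = (q, a, total)  # -> total = 4, q = 8, a = 14
total, q = (total + a, q - total)  # -> total = 18, q = 4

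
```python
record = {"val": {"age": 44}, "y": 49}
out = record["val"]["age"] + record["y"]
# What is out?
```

Answer: 93

Derivation:
Trace (tracking out):
record = {'val': {'age': 44}, 'y': 49}  # -> record = {'val': {'age': 44}, 'y': 49}
out = record['val']['age'] + record['y']  # -> out = 93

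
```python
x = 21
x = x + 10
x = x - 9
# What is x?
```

Answer: 22

Derivation:
Trace (tracking x):
x = 21  # -> x = 21
x = x + 10  # -> x = 31
x = x - 9  # -> x = 22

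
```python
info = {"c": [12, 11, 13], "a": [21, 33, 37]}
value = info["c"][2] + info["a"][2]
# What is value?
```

Answer: 50

Derivation:
Trace (tracking value):
info = {'c': [12, 11, 13], 'a': [21, 33, 37]}  # -> info = {'c': [12, 11, 13], 'a': [21, 33, 37]}
value = info['c'][2] + info['a'][2]  # -> value = 50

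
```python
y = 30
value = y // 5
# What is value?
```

Answer: 6

Derivation:
Trace (tracking value):
y = 30  # -> y = 30
value = y // 5  # -> value = 6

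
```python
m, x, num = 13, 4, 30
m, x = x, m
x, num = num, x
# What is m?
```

Trace (tracking m):
m, x, num = (13, 4, 30)  # -> m = 13, x = 4, num = 30
m, x = (x, m)  # -> m = 4, x = 13
x, num = (num, x)  # -> x = 30, num = 13

Answer: 4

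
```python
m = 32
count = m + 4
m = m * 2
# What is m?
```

Answer: 64

Derivation:
Trace (tracking m):
m = 32  # -> m = 32
count = m + 4  # -> count = 36
m = m * 2  # -> m = 64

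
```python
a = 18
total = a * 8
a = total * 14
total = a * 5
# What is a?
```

Answer: 2016

Derivation:
Trace (tracking a):
a = 18  # -> a = 18
total = a * 8  # -> total = 144
a = total * 14  # -> a = 2016
total = a * 5  # -> total = 10080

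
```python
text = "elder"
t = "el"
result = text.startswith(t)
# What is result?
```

Answer: True

Derivation:
Trace (tracking result):
text = 'elder'  # -> text = 'elder'
t = 'el'  # -> t = 'el'
result = text.startswith(t)  # -> result = True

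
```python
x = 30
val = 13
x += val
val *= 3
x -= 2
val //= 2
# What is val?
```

Answer: 19

Derivation:
Trace (tracking val):
x = 30  # -> x = 30
val = 13  # -> val = 13
x += val  # -> x = 43
val *= 3  # -> val = 39
x -= 2  # -> x = 41
val //= 2  # -> val = 19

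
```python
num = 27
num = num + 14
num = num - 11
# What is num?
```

Answer: 30

Derivation:
Trace (tracking num):
num = 27  # -> num = 27
num = num + 14  # -> num = 41
num = num - 11  # -> num = 30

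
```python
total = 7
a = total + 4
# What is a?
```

Answer: 11

Derivation:
Trace (tracking a):
total = 7  # -> total = 7
a = total + 4  # -> a = 11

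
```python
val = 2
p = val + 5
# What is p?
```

Answer: 7

Derivation:
Trace (tracking p):
val = 2  # -> val = 2
p = val + 5  # -> p = 7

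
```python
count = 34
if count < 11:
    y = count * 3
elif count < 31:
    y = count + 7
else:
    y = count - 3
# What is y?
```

Answer: 31

Derivation:
Trace (tracking y):
count = 34  # -> count = 34
if count < 11:  # condition is False
elif count < 31:  # condition is False
else:
    y = count - 3  # -> y = 31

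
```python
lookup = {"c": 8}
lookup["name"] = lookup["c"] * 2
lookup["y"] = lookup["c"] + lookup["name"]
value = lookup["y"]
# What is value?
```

Answer: 24

Derivation:
Trace (tracking value):
lookup = {'c': 8}  # -> lookup = {'c': 8}
lookup['name'] = lookup['c'] * 2  # -> lookup = {'c': 8, 'name': 16}
lookup['y'] = lookup['c'] + lookup['name']  # -> lookup = {'c': 8, 'name': 16, 'y': 24}
value = lookup['y']  # -> value = 24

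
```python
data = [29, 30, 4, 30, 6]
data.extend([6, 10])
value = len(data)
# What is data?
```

Answer: [29, 30, 4, 30, 6, 6, 10]

Derivation:
Trace (tracking data):
data = [29, 30, 4, 30, 6]  # -> data = [29, 30, 4, 30, 6]
data.extend([6, 10])  # -> data = [29, 30, 4, 30, 6, 6, 10]
value = len(data)  # -> value = 7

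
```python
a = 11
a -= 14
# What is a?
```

Answer: -3

Derivation:
Trace (tracking a):
a = 11  # -> a = 11
a -= 14  # -> a = -3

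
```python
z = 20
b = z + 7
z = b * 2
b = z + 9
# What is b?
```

Answer: 63

Derivation:
Trace (tracking b):
z = 20  # -> z = 20
b = z + 7  # -> b = 27
z = b * 2  # -> z = 54
b = z + 9  # -> b = 63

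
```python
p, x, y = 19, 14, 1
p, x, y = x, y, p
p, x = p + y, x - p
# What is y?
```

Trace (tracking y):
p, x, y = (19, 14, 1)  # -> p = 19, x = 14, y = 1
p, x, y = (x, y, p)  # -> p = 14, x = 1, y = 19
p, x = (p + y, x - p)  # -> p = 33, x = -13

Answer: 19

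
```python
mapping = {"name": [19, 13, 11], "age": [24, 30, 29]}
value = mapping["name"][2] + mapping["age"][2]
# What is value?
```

Trace (tracking value):
mapping = {'name': [19, 13, 11], 'age': [24, 30, 29]}  # -> mapping = {'name': [19, 13, 11], 'age': [24, 30, 29]}
value = mapping['name'][2] + mapping['age'][2]  # -> value = 40

Answer: 40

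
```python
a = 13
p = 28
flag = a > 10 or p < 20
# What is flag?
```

Answer: True

Derivation:
Trace (tracking flag):
a = 13  # -> a = 13
p = 28  # -> p = 28
flag = a > 10 or p < 20  # -> flag = True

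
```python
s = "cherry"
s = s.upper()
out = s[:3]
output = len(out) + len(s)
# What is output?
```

Answer: 9

Derivation:
Trace (tracking output):
s = 'cherry'  # -> s = 'cherry'
s = s.upper()  # -> s = 'CHERRY'
out = s[:3]  # -> out = 'CHE'
output = len(out) + len(s)  # -> output = 9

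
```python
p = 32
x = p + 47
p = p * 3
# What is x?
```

Answer: 79

Derivation:
Trace (tracking x):
p = 32  # -> p = 32
x = p + 47  # -> x = 79
p = p * 3  # -> p = 96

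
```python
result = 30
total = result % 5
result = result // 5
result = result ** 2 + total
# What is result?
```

Answer: 36

Derivation:
Trace (tracking result):
result = 30  # -> result = 30
total = result % 5  # -> total = 0
result = result // 5  # -> result = 6
result = result ** 2 + total  # -> result = 36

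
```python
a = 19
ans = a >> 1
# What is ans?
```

Trace (tracking ans):
a = 19  # -> a = 19
ans = a >> 1  # -> ans = 9

Answer: 9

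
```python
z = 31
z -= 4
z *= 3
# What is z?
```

Answer: 81

Derivation:
Trace (tracking z):
z = 31  # -> z = 31
z -= 4  # -> z = 27
z *= 3  # -> z = 81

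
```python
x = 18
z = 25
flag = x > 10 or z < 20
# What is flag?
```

Answer: True

Derivation:
Trace (tracking flag):
x = 18  # -> x = 18
z = 25  # -> z = 25
flag = x > 10 or z < 20  # -> flag = True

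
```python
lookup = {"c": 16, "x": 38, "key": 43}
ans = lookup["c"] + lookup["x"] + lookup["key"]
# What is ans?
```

Answer: 97

Derivation:
Trace (tracking ans):
lookup = {'c': 16, 'x': 38, 'key': 43}  # -> lookup = {'c': 16, 'x': 38, 'key': 43}
ans = lookup['c'] + lookup['x'] + lookup['key']  # -> ans = 97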